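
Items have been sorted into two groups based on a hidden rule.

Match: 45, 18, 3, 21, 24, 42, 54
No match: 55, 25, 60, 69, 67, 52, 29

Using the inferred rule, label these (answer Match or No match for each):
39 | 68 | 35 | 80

A rule that fits every label: multiple of 3 AND at most 54 — true of each 'Match' example, false of each 'No match' one.
39: Match (39 = 3·13, 39 ≤ 54).
68: No match (68 = 3·22 + 2, 68 > 54).
35: No match (35 = 3·11 + 2, 35 ≤ 54).
80: No match (80 = 3·26 + 2, 80 > 54).

Match, No match, No match, No match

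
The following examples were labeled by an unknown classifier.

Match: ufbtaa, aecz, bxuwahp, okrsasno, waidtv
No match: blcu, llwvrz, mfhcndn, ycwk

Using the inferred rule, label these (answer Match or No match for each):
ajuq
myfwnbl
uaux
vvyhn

One predicate separates the groups cleanly: contains 'a'.
ajuq: has 'a', checks out → Match.
myfwnbl: no 'a', doesn't match → No match.
uaux: has 'a', checks out → Match.
vvyhn: no 'a', doesn't match → No match.

Match, No match, Match, No match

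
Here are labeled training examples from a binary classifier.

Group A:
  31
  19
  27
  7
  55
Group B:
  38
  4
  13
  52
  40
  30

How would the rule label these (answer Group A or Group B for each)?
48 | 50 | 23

Group B, Group B, Group A

One predicate separates the groups cleanly: ≡ 3 (mod 4).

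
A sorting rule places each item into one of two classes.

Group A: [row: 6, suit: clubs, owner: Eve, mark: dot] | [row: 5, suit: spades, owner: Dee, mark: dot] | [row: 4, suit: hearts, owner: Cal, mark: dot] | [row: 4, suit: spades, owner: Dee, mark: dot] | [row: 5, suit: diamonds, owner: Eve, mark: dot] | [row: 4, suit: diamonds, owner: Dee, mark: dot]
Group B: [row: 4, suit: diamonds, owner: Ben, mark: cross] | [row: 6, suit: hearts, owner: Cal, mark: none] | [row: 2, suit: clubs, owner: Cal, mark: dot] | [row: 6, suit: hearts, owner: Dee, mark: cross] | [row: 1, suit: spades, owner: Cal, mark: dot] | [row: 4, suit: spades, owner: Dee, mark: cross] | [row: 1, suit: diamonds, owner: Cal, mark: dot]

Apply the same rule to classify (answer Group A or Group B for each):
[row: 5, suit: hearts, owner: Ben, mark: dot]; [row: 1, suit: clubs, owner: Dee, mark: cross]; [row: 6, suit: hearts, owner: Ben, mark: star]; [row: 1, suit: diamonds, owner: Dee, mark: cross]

Group A, Group B, Group B, Group B

Every 'Group A' example satisfies: mark is dot AND row ≥ 4. None of the 'Group B' examples do.
Group A: [row: 5, suit: hearts, owner: Ben, mark: dot], since mark is dot, row = 5. Group B: [row: 1, suit: clubs, owner: Dee, mark: cross], since mark is cross, row = 1. Group B: [row: 6, suit: hearts, owner: Ben, mark: star], since mark is star, row = 6. Group B: [row: 1, suit: diamonds, owner: Dee, mark: cross], since mark is cross, row = 1.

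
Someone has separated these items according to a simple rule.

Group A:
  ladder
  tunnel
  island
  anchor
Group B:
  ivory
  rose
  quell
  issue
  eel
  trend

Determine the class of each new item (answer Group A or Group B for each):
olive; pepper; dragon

Group B, Group A, Group A

The simplest hypothesis consistent with all the labels is: length 6.
olive — length 5, hence Group B. pepper — length 6, hence Group A. dragon — length 6, hence Group A.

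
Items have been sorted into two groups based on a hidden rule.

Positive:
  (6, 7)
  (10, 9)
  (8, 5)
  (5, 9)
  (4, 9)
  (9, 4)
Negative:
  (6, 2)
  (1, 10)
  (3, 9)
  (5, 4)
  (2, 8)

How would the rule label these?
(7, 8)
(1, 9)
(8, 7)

Positive, Negative, Positive

The distinguishing property — sum ≥ 13 — holds for all the 'Positive' cases and none of the 'Negative' cases.
(7, 8): Positive (7+8 = 15).
(1, 9): Negative (1+9 = 10).
(8, 7): Positive (8+7 = 15).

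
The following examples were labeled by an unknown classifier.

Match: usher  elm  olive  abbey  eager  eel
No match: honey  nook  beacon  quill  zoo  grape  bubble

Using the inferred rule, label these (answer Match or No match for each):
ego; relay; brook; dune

The simplest hypothesis consistent with all the labels is: starts with a vowel.
ego: starts with 'e', passes → Match.
relay: starts with 'r', fails this test → No match.
brook: starts with 'b', fails this test → No match.
dune: starts with 'd', fails this test → No match.

Match, No match, No match, No match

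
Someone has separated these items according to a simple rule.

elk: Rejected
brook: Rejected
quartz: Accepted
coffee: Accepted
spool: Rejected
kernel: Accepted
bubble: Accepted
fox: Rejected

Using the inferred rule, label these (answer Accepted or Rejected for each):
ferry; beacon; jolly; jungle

The pattern is that an item is 'Accepted' exactly when: even length.

Rejected, Accepted, Rejected, Accepted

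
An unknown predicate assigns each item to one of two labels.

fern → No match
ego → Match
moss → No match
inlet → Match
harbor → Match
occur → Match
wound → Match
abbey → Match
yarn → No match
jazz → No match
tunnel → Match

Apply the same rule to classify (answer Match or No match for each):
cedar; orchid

The common property of the 'Match' items is: has ≥ 2 vowels. No 'No match' item has it.
Match: cedar, since 2 vowels. Match: orchid, since 2 vowels.

Match, Match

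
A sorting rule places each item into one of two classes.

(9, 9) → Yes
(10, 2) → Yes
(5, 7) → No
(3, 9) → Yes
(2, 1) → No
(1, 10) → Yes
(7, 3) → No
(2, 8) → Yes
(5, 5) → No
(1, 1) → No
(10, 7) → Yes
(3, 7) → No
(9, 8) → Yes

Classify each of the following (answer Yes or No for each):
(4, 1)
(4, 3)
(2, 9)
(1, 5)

The distinguishing property — max ≥ 8 — holds for all the 'Yes' cases and none of the 'No' cases.
(4, 1): max 4, does not fit → No. (4, 3): max 4, does not fit → No. (2, 9): max 9, has this property → Yes. (1, 5): max 5, does not fit → No.

No, No, Yes, No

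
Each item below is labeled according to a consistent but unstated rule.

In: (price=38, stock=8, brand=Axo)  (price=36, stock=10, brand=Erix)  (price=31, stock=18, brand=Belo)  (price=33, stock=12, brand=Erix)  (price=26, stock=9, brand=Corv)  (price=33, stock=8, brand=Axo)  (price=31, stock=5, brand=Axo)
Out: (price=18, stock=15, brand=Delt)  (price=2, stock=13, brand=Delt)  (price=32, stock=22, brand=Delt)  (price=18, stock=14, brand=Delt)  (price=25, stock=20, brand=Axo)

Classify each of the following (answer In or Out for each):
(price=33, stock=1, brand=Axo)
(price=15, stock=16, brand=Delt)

The simplest hypothesis consistent with all the labels is: price ≥ 25 AND stock ≤ 18.
(price=33, stock=1, brand=Axo): price = 33, stock = 1 — checks out, so In. (price=15, stock=16, brand=Delt): price = 15, stock = 16 — fails this test, so Out.

In, Out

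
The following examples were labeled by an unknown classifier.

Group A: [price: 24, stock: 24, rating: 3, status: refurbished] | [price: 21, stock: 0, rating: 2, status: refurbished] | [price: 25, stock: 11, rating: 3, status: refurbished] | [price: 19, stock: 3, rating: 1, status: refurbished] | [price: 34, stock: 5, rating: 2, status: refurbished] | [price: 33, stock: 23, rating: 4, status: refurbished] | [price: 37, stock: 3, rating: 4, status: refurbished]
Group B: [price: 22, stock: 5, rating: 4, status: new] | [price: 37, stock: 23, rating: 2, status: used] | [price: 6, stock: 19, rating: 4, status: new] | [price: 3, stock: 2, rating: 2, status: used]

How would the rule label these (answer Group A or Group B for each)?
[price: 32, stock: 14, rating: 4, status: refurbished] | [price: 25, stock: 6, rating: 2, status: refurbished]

Group A, Group A

Every 'Group A' example satisfies: status is refurbished. None of the 'Group B' examples do.
[price: 32, stock: 14, rating: 4, status: refurbished] → status is refurbished → Group A.
[price: 25, stock: 6, rating: 2, status: refurbished] → status is refurbished → Group A.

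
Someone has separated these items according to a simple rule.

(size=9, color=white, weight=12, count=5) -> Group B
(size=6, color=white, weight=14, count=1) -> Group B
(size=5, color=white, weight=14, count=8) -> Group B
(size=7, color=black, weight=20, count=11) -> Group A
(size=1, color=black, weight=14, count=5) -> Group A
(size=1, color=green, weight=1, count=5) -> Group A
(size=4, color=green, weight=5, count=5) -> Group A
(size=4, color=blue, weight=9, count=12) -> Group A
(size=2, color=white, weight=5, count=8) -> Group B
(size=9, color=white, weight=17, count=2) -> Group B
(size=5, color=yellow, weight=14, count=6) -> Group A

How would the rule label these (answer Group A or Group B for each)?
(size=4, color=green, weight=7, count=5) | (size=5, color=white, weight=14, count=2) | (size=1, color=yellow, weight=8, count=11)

Group A, Group B, Group A

Looking at the examples, the only property every 'Group A' case has and every 'Group B' case lacks is: color is not white.
(size=4, color=green, weight=7, count=5): color is green, qualifies → Group A. (size=5, color=white, weight=14, count=2): color is white, doesn't match → Group B. (size=1, color=yellow, weight=8, count=11): color is yellow, qualifies → Group A.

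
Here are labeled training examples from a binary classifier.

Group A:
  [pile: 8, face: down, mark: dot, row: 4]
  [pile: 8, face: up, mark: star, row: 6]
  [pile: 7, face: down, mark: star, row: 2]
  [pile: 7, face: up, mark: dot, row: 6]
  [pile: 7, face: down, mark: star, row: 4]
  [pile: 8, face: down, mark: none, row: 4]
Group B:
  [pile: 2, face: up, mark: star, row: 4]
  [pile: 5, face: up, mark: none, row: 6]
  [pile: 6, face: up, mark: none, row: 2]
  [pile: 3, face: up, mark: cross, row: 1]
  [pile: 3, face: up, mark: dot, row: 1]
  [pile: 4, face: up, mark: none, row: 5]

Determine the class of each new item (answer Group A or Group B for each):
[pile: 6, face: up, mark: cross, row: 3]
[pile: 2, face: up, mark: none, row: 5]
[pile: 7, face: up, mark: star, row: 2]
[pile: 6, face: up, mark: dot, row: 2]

A rule that fits every label: pile ≥ 7 — true of each 'Group A' example, false of each 'Group B' one.

Group B, Group B, Group A, Group B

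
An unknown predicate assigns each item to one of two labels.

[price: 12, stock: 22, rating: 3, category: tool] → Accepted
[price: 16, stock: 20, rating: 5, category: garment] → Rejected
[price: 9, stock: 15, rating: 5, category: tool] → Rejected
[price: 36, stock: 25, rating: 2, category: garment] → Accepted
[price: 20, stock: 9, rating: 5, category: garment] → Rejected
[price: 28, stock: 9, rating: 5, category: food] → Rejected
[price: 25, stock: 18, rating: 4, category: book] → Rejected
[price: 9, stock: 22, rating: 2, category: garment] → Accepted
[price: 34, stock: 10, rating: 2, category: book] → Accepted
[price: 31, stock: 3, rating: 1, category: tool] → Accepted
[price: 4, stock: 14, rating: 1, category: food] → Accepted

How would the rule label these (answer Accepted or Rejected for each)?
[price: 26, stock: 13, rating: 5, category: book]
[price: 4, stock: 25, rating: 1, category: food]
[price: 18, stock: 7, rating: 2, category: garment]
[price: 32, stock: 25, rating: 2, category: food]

The common property of the 'Accepted' items is: rating ≤ 3. No 'Rejected' item has it.
[price: 26, stock: 13, rating: 5, category: book]: rating = 5, fails the rule → Rejected.
[price: 4, stock: 25, rating: 1, category: food]: rating = 1, satisfies this → Accepted.
[price: 18, stock: 7, rating: 2, category: garment]: rating = 2, satisfies this → Accepted.
[price: 32, stock: 25, rating: 2, category: food]: rating = 2, satisfies this → Accepted.

Rejected, Accepted, Accepted, Accepted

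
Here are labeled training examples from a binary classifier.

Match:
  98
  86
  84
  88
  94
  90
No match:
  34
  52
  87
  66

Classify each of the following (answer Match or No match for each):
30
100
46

No match, Match, No match

The pattern is that an item is 'Match' exactly when: even AND at least 84.
30 — 30 is even, 30 < 84, hence No match. 100 — 100 is even, 100 ≥ 84, hence Match. 46 — 46 is even, 46 < 84, hence No match.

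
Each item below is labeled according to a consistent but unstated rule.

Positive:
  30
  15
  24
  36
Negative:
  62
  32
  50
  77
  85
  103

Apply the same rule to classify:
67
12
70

Negative, Positive, Negative

The pattern is that an item is 'Positive' exactly when: multiple of 3.
67 → 67 = 3·22 + 1 → Negative.
12 → 12 = 3·4 → Positive.
70 → 70 = 3·23 + 1 → Negative.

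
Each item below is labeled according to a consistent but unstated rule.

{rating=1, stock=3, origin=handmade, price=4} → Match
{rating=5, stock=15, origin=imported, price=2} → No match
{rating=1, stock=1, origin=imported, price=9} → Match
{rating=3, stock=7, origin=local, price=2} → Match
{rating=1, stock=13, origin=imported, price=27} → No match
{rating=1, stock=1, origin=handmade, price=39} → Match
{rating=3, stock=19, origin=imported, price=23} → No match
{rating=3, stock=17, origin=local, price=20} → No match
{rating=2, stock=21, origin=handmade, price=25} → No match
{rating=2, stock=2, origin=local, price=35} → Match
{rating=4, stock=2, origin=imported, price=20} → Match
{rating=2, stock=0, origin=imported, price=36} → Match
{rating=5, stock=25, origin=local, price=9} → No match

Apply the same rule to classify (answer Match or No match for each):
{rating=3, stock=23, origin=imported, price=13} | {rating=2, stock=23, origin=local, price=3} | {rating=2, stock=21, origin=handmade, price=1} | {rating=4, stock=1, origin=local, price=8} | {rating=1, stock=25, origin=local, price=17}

No match, No match, No match, Match, No match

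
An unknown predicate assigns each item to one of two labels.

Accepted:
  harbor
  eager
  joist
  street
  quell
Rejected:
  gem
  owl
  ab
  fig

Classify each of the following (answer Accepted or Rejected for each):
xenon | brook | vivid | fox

Accepted, Accepted, Accepted, Rejected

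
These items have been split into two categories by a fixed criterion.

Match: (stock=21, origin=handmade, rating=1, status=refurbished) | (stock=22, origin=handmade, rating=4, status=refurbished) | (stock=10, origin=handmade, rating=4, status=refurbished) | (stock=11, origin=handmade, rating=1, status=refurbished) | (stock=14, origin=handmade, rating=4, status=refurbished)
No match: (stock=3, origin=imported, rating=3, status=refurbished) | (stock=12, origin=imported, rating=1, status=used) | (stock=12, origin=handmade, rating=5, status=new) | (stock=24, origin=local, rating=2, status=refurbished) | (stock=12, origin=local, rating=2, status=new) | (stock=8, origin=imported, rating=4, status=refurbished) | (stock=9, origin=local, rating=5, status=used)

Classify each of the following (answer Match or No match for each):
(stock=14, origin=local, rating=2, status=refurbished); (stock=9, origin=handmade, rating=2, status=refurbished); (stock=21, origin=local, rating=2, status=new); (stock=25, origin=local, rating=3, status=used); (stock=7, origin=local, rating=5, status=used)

No match, Match, No match, No match, No match

The classifier is using: status is refurbished AND origin is handmade.
(stock=14, origin=local, rating=2, status=refurbished): status is refurbished, origin is local — does not pass, so No match. (stock=9, origin=handmade, rating=2, status=refurbished): status is refurbished, origin is handmade — has this property, so Match. (stock=21, origin=local, rating=2, status=new): status is new, origin is local — does not pass, so No match. (stock=25, origin=local, rating=3, status=used): status is used, origin is local — does not pass, so No match. (stock=7, origin=local, rating=5, status=used): status is used, origin is local — does not pass, so No match.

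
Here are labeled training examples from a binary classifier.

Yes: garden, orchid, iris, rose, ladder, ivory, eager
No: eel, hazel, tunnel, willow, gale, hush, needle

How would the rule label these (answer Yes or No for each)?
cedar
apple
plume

Checking candidate rules against both groups, what survives is: contains 'r'.
Yes: cedar, since has 'r'. No: apple, since no 'r'. No: plume, since no 'r'.

Yes, No, No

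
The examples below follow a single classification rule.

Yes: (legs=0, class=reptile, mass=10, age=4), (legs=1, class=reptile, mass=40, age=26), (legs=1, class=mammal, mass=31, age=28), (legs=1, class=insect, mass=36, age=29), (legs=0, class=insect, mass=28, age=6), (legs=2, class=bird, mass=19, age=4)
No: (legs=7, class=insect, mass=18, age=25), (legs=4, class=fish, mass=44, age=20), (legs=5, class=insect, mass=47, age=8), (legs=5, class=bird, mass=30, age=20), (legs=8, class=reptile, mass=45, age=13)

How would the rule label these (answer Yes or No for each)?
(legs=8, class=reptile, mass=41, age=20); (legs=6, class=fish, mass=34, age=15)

No, No

All 'Yes' examples share one property — legs ≤ 2 — and every 'No' example lacks it.
(legs=8, class=reptile, mass=41, age=20): legs = 8 — doesn't match, so No.
(legs=6, class=fish, mass=34, age=15): legs = 6 — doesn't match, so No.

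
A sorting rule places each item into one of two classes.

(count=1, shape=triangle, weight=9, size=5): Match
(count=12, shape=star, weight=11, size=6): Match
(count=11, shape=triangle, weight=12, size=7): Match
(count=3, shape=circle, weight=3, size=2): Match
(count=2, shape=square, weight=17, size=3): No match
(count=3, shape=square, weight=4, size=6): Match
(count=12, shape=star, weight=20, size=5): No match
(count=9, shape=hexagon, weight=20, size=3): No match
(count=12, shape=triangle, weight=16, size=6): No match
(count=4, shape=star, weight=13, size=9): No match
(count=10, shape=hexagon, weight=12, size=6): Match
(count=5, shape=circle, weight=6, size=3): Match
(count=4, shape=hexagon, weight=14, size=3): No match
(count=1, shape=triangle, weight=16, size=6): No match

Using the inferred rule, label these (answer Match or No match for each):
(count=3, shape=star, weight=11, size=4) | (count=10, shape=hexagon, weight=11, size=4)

Match, Match

All 'Match' examples share one property — weight ≤ 12 — and every 'No match' example lacks it.
(count=3, shape=star, weight=11, size=4): weight = 11, passes → Match.
(count=10, shape=hexagon, weight=11, size=4): weight = 11, passes → Match.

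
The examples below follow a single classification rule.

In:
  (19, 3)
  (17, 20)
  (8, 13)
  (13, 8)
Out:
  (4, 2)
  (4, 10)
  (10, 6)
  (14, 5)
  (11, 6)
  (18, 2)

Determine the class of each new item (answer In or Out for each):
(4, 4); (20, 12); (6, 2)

Out, In, Out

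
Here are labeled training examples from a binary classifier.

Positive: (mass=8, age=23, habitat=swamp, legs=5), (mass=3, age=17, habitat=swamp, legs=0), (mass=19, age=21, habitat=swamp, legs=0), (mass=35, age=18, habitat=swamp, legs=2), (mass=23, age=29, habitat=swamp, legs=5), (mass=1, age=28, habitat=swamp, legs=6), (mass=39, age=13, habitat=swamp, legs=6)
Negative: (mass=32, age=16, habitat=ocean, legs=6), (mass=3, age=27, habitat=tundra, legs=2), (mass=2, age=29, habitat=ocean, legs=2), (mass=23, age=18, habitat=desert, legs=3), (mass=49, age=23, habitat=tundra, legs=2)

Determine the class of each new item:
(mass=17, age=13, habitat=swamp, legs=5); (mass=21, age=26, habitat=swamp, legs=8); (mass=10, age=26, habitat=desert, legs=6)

The classifier is using: habitat is swamp.

Positive, Positive, Negative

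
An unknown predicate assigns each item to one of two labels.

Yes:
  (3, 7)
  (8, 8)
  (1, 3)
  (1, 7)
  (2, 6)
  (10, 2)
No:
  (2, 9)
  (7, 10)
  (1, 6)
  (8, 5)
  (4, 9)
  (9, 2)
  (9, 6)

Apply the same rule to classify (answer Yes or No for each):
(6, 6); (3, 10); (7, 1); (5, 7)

Yes, No, Yes, Yes

The simplest hypothesis consistent with all the labels is: sum is even.
Yes: (6, 6), since 6+6 = 12. No: (3, 10), since 3+10 = 13. Yes: (7, 1), since 7+1 = 8. Yes: (5, 7), since 5+7 = 12.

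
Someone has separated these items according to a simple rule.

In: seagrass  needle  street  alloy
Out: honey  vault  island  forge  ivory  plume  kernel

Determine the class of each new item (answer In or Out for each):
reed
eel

In, In

The common property of the 'In' items is: has a double letter. No 'Out' item has it.
reed — 'ee' doubled, hence In.
eel — 'ee' doubled, hence In.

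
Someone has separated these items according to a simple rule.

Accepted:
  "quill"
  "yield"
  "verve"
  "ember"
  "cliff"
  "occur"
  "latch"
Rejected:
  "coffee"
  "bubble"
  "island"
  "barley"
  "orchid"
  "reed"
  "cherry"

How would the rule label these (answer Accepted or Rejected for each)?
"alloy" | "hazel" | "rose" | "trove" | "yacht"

Rule: odd length. This holds for each 'Accepted' example and fails for each 'Rejected' one.
"alloy": length 5 — matches, so Accepted. "hazel": length 5 — matches, so Accepted. "rose": length 4 — doesn't qualify, so Rejected. "trove": length 5 — matches, so Accepted. "yacht": length 5 — matches, so Accepted.

Accepted, Accepted, Rejected, Accepted, Accepted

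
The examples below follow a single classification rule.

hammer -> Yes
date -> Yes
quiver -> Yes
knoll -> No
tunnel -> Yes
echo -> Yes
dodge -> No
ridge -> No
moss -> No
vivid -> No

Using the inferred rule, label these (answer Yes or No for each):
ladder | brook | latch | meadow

Yes, No, No, Yes

Every 'Yes' example satisfies: even length AND contains 'e'. None of the 'No' examples do.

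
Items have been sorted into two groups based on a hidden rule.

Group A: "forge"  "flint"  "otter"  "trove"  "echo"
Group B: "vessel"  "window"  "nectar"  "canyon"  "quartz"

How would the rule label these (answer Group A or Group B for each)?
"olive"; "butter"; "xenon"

Group A, Group B, Group A

Every 'Group A' example satisfies: length ≤ 5. None of the 'Group B' examples do.
"olive": length 5, qualifies → Group A.
"butter": length 6, fails this test → Group B.
"xenon": length 5, qualifies → Group A.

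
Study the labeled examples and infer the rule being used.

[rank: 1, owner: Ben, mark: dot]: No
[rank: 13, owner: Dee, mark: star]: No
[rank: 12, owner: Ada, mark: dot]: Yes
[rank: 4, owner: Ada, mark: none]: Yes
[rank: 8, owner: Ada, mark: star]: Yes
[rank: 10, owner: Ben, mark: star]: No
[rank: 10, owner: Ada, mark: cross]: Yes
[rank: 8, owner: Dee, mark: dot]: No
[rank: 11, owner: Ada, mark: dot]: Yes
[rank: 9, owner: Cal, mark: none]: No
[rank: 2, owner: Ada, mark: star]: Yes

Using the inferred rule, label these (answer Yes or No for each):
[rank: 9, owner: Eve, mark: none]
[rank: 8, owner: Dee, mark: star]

No, No

The simplest hypothesis consistent with all the labels is: owner is Ada.
No: [rank: 9, owner: Eve, mark: none], since owner is Eve.
No: [rank: 8, owner: Dee, mark: star], since owner is Dee.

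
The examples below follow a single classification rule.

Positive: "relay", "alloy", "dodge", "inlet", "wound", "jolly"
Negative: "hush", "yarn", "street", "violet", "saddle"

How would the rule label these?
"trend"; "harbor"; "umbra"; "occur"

Positive, Negative, Positive, Positive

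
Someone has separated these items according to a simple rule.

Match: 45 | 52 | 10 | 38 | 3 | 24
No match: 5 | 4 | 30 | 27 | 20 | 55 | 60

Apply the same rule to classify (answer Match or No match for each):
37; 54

No match, No match

Every 'Match' example satisfies: ≡ 3 (mod 7). None of the 'No match' examples do.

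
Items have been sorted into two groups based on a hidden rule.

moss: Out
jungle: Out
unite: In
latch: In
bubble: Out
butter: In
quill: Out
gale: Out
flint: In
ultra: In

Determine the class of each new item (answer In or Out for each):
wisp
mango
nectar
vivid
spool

The distinguishing property — contains 't' — holds for all the 'In' cases and none of the 'Out' cases.
Out: wisp, since no 't'.
Out: mango, since no 't'.
In: nectar, since has 't'.
Out: vivid, since no 't'.
Out: spool, since no 't'.

Out, Out, In, Out, Out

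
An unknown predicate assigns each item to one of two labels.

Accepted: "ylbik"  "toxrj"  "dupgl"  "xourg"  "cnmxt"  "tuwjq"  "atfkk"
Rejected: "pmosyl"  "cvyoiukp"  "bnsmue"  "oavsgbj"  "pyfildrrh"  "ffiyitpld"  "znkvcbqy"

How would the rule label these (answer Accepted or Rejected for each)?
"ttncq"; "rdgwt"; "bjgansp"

Accepted, Accepted, Rejected

The pattern is that an item is 'Accepted' exactly when: length 5.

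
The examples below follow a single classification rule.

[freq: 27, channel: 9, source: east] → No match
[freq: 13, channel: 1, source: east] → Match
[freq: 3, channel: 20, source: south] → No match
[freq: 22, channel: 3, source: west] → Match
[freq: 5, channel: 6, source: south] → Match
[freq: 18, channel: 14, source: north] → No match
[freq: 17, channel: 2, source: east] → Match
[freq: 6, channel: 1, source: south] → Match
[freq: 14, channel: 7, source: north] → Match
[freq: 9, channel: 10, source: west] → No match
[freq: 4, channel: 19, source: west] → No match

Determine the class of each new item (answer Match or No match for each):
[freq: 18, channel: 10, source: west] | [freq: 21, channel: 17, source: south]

No match, No match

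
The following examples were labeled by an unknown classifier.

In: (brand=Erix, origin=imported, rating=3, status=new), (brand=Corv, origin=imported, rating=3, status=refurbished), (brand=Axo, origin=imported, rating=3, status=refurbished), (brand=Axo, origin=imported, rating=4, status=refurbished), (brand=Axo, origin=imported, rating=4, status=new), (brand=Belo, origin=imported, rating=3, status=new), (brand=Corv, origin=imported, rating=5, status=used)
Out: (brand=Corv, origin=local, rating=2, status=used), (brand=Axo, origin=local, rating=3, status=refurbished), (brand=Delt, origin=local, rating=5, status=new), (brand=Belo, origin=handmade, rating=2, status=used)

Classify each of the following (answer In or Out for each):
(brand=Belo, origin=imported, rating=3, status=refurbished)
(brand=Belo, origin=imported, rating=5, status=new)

One predicate separates the groups cleanly: origin is imported.

In, In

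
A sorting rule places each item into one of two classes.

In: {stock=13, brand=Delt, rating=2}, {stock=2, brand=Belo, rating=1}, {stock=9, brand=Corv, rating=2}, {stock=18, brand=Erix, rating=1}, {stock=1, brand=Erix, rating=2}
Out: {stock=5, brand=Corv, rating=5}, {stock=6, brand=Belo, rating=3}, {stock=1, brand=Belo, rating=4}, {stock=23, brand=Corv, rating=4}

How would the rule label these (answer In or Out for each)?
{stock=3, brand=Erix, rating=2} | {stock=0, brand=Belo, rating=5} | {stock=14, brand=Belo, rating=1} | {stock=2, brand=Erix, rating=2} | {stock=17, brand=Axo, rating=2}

In, Out, In, In, In

One predicate separates the groups cleanly: rating ≤ 2.
{stock=3, brand=Erix, rating=2} — rating = 2, hence In.
{stock=0, brand=Belo, rating=5} — rating = 5, hence Out.
{stock=14, brand=Belo, rating=1} — rating = 1, hence In.
{stock=2, brand=Erix, rating=2} — rating = 2, hence In.
{stock=17, brand=Axo, rating=2} — rating = 2, hence In.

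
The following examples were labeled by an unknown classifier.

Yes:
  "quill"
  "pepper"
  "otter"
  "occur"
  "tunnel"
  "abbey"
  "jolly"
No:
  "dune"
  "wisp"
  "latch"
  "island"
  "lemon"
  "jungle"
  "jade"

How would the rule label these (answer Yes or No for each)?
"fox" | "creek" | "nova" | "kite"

No, Yes, No, No

One predicate separates the groups cleanly: has a double letter.
No: "fox", since no doubled letter.
Yes: "creek", since 'ee' doubled.
No: "nova", since no doubled letter.
No: "kite", since no doubled letter.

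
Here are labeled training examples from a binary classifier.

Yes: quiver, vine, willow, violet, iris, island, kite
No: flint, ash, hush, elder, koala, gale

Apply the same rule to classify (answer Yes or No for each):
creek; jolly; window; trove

The common property of the 'Yes' items is: even length AND contains 'i'. No 'No' item has it.
creek — length 5, no 'i', hence No. jolly — length 5, no 'i', hence No. window — length 6, has 'i', hence Yes. trove — length 5, no 'i', hence No.

No, No, Yes, No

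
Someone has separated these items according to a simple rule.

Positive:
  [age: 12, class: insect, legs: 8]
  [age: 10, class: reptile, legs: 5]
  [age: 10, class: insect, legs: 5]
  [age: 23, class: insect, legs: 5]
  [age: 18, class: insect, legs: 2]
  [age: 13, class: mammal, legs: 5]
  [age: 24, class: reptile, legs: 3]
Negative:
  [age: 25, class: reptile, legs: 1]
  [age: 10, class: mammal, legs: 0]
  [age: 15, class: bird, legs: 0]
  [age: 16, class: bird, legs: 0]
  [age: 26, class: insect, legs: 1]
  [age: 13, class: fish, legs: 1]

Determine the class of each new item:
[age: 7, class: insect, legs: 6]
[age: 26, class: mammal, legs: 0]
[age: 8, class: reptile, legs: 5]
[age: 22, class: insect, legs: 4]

Positive, Negative, Positive, Positive

A rule that fits every label: legs ≥ 2 — true of each 'Positive' example, false of each 'Negative' one.
[age: 7, class: insect, legs: 6]: Positive (legs = 6).
[age: 26, class: mammal, legs: 0]: Negative (legs = 0).
[age: 8, class: reptile, legs: 5]: Positive (legs = 5).
[age: 22, class: insect, legs: 4]: Positive (legs = 4).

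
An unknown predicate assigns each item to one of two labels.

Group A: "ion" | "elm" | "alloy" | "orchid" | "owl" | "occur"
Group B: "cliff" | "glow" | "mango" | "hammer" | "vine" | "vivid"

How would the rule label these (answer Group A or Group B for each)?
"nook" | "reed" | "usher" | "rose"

Looking at the examples, the only property every 'Group A' case has and every 'Group B' case lacks is: starts with a vowel.

Group B, Group B, Group A, Group B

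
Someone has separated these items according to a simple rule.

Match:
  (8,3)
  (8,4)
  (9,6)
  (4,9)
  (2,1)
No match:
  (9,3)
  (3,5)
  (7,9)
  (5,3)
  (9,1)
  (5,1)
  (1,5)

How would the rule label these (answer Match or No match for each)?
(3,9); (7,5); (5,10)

No match, No match, Match

All 'Match' examples share one property — product is even — and every 'No match' example lacks it.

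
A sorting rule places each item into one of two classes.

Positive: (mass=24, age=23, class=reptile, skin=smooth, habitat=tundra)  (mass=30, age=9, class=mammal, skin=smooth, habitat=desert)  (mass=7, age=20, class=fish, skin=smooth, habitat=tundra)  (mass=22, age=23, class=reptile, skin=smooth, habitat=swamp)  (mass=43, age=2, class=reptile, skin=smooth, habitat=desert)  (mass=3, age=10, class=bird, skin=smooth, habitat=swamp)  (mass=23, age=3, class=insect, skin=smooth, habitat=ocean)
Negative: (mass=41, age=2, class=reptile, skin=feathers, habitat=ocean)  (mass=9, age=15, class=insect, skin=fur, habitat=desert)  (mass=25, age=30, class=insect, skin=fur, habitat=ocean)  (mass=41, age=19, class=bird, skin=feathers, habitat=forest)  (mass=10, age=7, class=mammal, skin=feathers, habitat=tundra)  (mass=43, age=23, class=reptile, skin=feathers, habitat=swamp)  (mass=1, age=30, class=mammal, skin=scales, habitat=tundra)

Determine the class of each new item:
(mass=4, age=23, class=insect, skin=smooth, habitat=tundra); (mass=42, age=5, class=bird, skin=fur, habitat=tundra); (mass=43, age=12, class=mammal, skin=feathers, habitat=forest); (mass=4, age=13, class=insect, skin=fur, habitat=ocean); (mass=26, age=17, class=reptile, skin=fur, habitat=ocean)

Positive, Negative, Negative, Negative, Negative

Looking at the examples, the only property every 'Positive' case has and every 'Negative' case lacks is: skin is smooth.
(mass=4, age=23, class=insect, skin=smooth, habitat=tundra) → skin is smooth → Positive.
(mass=42, age=5, class=bird, skin=fur, habitat=tundra) → skin is fur → Negative.
(mass=43, age=12, class=mammal, skin=feathers, habitat=forest) → skin is feathers → Negative.
(mass=4, age=13, class=insect, skin=fur, habitat=ocean) → skin is fur → Negative.
(mass=26, age=17, class=reptile, skin=fur, habitat=ocean) → skin is fur → Negative.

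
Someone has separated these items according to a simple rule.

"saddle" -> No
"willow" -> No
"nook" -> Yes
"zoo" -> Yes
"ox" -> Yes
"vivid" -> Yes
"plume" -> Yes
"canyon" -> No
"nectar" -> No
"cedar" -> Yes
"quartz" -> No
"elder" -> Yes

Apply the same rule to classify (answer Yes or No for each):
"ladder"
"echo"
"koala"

One predicate separates the groups cleanly: length ≤ 5.
"ladder" → length 6 → No. "echo" → length 4 → Yes. "koala" → length 5 → Yes.

No, Yes, Yes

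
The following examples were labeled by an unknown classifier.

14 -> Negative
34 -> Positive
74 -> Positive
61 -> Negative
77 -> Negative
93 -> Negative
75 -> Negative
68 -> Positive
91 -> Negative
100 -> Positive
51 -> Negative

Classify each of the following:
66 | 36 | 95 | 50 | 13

Positive, Positive, Negative, Positive, Negative

All 'Positive' examples share one property — even AND at least 34 — and every 'Negative' example lacks it.
Positive: 66, since 66 is even, 66 ≥ 34. Positive: 36, since 36 is even, 36 ≥ 34. Negative: 95, since 95 is odd, 95 ≥ 34. Positive: 50, since 50 is even, 50 ≥ 34. Negative: 13, since 13 is odd, 13 < 34.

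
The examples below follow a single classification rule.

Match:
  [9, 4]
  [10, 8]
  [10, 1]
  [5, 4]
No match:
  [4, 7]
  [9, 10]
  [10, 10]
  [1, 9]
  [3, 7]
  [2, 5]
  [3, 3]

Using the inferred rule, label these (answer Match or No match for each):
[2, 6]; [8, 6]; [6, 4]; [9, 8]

The simplest hypothesis consistent with all the labels is: first > second.

No match, Match, Match, Match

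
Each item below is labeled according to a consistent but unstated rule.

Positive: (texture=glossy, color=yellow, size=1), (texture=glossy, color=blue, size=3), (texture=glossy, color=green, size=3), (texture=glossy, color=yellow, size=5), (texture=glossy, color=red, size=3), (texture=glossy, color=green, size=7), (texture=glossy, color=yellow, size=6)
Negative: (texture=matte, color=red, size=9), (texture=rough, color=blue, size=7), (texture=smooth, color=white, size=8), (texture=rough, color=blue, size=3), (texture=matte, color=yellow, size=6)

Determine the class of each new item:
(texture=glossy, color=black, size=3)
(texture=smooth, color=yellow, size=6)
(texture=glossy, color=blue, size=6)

The classifier is using: texture is glossy.
Positive: (texture=glossy, color=black, size=3), since texture is glossy. Negative: (texture=smooth, color=yellow, size=6), since texture is smooth. Positive: (texture=glossy, color=blue, size=6), since texture is glossy.

Positive, Negative, Positive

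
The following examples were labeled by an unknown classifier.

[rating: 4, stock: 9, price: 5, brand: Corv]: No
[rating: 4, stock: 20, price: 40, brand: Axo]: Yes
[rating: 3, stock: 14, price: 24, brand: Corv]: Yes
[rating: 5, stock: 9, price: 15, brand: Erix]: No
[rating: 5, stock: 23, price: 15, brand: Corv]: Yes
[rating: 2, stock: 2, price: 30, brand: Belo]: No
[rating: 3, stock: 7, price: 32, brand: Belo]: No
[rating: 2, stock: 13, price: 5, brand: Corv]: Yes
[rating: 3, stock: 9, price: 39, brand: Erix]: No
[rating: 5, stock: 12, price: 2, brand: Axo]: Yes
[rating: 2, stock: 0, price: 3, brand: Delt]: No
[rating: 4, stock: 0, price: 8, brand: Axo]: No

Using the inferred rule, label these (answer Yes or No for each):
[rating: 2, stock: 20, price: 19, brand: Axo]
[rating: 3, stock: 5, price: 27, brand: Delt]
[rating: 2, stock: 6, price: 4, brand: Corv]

Every 'Yes' example satisfies: stock ≥ 12. None of the 'No' examples do.
[rating: 2, stock: 20, price: 19, brand: Axo]: stock = 20, checks out → Yes. [rating: 3, stock: 5, price: 27, brand: Delt]: stock = 5, does not fit → No. [rating: 2, stock: 6, price: 4, brand: Corv]: stock = 6, does not fit → No.

Yes, No, No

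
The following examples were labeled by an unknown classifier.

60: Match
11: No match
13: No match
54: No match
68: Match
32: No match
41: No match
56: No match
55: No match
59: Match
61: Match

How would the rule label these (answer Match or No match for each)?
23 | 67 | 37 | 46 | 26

No match, Match, No match, No match, No match

'Match' ⟺ at least 59.
No match: 23, since 23 < 59.
Match: 67, since 67 ≥ 59.
No match: 37, since 37 < 59.
No match: 46, since 46 < 59.
No match: 26, since 26 < 59.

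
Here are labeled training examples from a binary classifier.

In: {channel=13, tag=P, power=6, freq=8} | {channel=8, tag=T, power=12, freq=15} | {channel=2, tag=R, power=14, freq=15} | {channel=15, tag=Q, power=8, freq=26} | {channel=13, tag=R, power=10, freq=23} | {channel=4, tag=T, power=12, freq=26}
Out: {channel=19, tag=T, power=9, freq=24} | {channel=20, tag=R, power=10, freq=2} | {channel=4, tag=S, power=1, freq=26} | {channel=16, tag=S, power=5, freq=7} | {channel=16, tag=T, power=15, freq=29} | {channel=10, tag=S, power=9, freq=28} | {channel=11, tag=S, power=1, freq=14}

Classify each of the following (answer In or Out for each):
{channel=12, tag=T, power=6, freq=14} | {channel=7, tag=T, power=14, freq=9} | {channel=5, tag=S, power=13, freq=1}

Rule: power is even AND freq ≥ 7. This holds for each 'In' example and fails for each 'Out' one.
{channel=12, tag=T, power=6, freq=14}: In (power = 6, freq = 14). {channel=7, tag=T, power=14, freq=9}: In (power = 14, freq = 9). {channel=5, tag=S, power=13, freq=1}: Out (power = 13, freq = 1).

In, In, Out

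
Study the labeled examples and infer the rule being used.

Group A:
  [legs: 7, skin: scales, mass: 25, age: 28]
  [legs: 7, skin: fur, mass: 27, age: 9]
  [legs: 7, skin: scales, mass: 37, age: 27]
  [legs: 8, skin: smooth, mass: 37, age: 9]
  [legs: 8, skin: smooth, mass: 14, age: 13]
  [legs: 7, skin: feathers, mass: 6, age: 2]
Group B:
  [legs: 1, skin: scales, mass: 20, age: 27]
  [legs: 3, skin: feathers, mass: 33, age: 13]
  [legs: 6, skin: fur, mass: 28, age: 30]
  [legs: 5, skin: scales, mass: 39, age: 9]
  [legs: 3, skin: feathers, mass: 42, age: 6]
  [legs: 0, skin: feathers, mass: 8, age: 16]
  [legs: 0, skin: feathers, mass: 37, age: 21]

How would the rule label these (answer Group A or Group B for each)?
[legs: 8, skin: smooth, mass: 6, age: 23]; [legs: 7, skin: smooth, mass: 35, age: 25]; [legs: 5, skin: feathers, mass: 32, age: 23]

The classifier is using: legs ≥ 7.
Group A: [legs: 8, skin: smooth, mass: 6, age: 23], since legs = 8. Group A: [legs: 7, skin: smooth, mass: 35, age: 25], since legs = 7. Group B: [legs: 5, skin: feathers, mass: 32, age: 23], since legs = 5.

Group A, Group A, Group B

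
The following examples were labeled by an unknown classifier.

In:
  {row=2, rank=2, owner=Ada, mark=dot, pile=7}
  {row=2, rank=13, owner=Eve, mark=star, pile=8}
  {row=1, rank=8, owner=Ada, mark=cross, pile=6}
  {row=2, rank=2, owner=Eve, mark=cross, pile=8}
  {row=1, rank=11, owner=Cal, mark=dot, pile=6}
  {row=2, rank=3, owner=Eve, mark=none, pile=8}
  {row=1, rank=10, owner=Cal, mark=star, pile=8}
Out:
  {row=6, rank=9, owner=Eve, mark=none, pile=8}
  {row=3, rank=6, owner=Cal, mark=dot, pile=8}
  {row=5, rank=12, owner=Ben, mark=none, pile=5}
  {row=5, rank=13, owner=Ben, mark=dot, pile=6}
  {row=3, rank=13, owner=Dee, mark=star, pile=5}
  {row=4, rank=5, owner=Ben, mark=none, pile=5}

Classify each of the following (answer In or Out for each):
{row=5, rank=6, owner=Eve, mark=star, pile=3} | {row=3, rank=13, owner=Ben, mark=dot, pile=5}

The classifier is using: row ≤ 2.
{row=5, rank=6, owner=Eve, mark=star, pile=3}: Out (row = 5). {row=3, rank=13, owner=Ben, mark=dot, pile=5}: Out (row = 3).

Out, Out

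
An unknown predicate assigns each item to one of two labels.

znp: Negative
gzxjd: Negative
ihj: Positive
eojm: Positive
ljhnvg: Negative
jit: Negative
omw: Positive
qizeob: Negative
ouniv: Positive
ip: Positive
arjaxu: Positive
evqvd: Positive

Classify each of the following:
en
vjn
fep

One predicate separates the groups cleanly: starts with a vowel.

Positive, Negative, Negative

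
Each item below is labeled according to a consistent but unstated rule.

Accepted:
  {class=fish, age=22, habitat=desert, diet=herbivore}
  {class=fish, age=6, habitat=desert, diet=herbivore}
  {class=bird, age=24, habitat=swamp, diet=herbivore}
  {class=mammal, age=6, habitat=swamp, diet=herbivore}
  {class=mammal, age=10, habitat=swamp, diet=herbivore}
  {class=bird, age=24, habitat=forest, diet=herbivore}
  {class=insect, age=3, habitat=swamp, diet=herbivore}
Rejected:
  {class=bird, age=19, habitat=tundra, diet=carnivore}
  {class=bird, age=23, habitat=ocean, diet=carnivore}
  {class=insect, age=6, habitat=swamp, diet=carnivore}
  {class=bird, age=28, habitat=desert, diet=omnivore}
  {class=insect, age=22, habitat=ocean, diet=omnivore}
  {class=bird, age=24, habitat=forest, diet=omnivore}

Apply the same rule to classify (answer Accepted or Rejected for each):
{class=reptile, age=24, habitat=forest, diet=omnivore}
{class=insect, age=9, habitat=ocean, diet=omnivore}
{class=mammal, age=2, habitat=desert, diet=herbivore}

Every 'Accepted' example satisfies: diet is herbivore. None of the 'Rejected' examples do.
{class=reptile, age=24, habitat=forest, diet=omnivore}: diet is omnivore, doesn't match → Rejected. {class=insect, age=9, habitat=ocean, diet=omnivore}: diet is omnivore, doesn't match → Rejected. {class=mammal, age=2, habitat=desert, diet=herbivore}: diet is herbivore, has this property → Accepted.

Rejected, Rejected, Accepted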